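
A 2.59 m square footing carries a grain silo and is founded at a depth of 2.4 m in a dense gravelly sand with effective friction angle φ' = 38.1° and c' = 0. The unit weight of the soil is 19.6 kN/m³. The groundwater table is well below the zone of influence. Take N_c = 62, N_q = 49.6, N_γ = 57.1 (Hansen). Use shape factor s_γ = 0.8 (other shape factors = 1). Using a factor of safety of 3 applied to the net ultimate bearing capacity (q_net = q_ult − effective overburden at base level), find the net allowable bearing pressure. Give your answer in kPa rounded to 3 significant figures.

q_all(net) ≈ 1150 kPa

q = γ·D_f = 19.6 × 2.4 = 47.04 kPa.
q·N_q = 47.04 × 49.6 = 2333.2 kPa
0.5·γ·B·N_γ·s_γ = 0.5 × 19.6 × 2.59 × 57.1 × 0.8 = 1159.4 kPa
q_ult = 2333.2 + 1159.4 = 3492.6 kPa.
Net ultimate: q_net = 3492.6 − 47.04 = 3445.6 kPa.
q_all(net) = 3445.6 / 3 = 1148.5 kPa.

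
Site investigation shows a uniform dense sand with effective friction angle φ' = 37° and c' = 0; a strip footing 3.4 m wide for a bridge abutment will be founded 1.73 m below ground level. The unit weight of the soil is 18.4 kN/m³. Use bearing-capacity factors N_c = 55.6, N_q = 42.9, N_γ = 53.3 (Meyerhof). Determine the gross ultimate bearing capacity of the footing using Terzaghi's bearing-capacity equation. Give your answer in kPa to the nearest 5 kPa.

Effective surcharge at the founding depth q = γ·D_f = 18.4 × 1.73 = 31.832 kPa.
q_ult = q·N_q + 0.5·γ·B·N_γ
     = 31.832 × 42.9 + 0.5 × 18.4 × 3.4 × 53.3
     = 1365.6 + 1667.2 = 3032.8 kPa.

q_ult ≈ 3035 kPa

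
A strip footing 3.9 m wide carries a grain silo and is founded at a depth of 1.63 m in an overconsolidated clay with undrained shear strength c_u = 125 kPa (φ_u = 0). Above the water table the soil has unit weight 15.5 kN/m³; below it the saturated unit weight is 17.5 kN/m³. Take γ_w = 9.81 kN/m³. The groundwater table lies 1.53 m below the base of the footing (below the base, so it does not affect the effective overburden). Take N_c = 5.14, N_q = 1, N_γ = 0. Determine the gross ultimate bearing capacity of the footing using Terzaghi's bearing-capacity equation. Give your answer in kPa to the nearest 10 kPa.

Effective surcharge at the founding depth q = γ·D_f = 15.5 × 1.63 = 25.265 kPa.
q_ult = c·N_c + q·N_q
     = 125 × 5.14 + 25.265 × 1
     = 642.5 + 25.265 = 667.76 kPa.

q_ult ≈ 670 kPa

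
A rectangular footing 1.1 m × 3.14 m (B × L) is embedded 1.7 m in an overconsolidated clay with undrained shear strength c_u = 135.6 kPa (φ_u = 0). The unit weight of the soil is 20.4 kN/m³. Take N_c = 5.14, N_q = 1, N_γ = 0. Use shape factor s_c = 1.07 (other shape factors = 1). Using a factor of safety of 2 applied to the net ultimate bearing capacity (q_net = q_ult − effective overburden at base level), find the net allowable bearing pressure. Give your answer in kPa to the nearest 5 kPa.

q = γ·D_f = 20.4 × 1.7 = 34.68 kPa.
c·N_c·s_c = 135.6 × 5.14 × 1.07 = 745.77 kPa
q·N_q = 34.68 × 1 = 34.68 kPa
q_ult = 745.77 + 34.68 = 780.45 kPa.
Net ultimate: q_net = 780.45 − 34.68 = 745.77 kPa.
q_all(net) = 745.77 / 2 = 372.89 kPa.

q_all(net) ≈ 375 kPa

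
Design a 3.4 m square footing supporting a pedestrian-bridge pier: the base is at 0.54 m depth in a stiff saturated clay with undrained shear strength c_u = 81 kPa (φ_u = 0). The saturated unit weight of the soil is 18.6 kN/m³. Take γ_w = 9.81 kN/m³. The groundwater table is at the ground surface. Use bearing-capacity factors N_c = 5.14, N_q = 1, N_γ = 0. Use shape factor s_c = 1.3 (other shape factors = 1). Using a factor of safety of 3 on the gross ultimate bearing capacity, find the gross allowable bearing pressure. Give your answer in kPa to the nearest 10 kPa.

q_all ≈ 180 kPa

With the water table at the surface the whole profile is submerged: γ' = 18.6 − 9.81 = 8.79 kN/m³, so q = γ'·D_f = 4.7466 kPa.
q_ult = c·N_c·s_c + q·N_q
     = 81 × 5.14 × 1.3 + 4.7466 × 1
     = 541.24 + 4.7466 = 545.99 kPa.
q_all = 545.99 / 3 = 182 kPa.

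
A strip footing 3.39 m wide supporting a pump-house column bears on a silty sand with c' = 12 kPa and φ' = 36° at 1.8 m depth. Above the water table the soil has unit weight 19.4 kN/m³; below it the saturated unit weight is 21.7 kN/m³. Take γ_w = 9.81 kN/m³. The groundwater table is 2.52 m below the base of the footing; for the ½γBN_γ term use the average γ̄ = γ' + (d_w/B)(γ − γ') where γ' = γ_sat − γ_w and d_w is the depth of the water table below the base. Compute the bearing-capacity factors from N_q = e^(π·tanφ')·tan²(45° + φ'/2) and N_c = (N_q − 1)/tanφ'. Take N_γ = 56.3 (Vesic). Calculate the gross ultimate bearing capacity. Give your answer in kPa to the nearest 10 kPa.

tan36° = 0.7265, so N_q = e^(π×0.7265)·tan²(63°) = 9.801 × 3.852 = 37.75.
N_c = (37.75 − 1)/tan36° = 50.59.
Effective surcharge at the founding depth q = γ·D_f = 19.4 × 1.8 = 34.92 kPa.
With d_w = 2.52 m < B, γ̄ = 11.89 + (2.52/3.39) × (19.4 − 11.89) = 17.473 kN/m³.
q_ult = c·N_c + q·N_q + 0.5·γ·B·N_γ
     = 12 × 50.585 + 34.92 × 37.752 + 0.5 × 17.473 × 3.39 × 56.3
     = 607.03 + 1318.3 + 1667.4 = 3592.7 kPa.

q_ult ≈ 3590 kPa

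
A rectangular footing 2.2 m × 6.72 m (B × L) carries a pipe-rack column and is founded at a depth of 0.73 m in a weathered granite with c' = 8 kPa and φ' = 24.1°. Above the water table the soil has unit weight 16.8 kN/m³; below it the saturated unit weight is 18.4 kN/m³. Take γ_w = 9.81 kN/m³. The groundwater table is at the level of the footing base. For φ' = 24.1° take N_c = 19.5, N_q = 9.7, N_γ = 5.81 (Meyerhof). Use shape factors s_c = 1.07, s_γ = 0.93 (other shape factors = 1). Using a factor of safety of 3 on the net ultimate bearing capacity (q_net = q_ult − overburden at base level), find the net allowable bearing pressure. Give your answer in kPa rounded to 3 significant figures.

q_all(net) ≈ 108 kPa

q = γ·D_f = 16.8 × 0.73 = 12.264 kPa.
For the ½γBN_γ term take γ' = 18.4 − 9.81 = 8.59 kN/m³ (soil below base is submerged).
c·N_c·s_c = 8 × 19.5 × 1.07 = 166.92 kPa
q·N_q = 12.264 × 9.7 = 118.96 kPa
0.5·γ·B·N_γ·s_γ = 0.5 × 8.59 × 2.2 × 5.81 × 0.93 = 51.056 kPa
q_ult = 166.92 + 118.96 + 51.056 = 336.94 kPa.
q_net = 336.94 − 12.264 = 324.67 kPa.
q_all(net) = 324.67 / 3 = 108.22 kPa.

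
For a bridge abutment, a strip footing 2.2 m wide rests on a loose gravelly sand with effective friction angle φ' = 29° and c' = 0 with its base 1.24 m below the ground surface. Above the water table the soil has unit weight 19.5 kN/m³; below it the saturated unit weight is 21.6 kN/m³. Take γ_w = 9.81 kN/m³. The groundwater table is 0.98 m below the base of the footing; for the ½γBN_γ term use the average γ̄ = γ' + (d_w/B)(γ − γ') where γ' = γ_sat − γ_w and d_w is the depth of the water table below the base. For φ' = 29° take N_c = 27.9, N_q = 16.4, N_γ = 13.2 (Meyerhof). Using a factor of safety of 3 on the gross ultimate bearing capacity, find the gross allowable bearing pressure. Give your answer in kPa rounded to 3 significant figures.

q_all ≈ 206 kPa

Effective surcharge at the founding depth q = γ·D_f = 19.5 × 1.24 = 24.18 kPa.
With d_w = 0.98 m < B, γ̄ = 11.79 + (0.98/2.2) × (19.5 − 11.79) = 15.224 kN/m³.
q_ult = q·N_q + 0.5·γ·B·N_γ
     = 24.18 × 16.4 + 0.5 × 15.224 × 2.2 × 13.2
     = 396.55 + 221.06 = 617.61 kPa.
q_all = 617.61 / 3 = 205.87 kPa.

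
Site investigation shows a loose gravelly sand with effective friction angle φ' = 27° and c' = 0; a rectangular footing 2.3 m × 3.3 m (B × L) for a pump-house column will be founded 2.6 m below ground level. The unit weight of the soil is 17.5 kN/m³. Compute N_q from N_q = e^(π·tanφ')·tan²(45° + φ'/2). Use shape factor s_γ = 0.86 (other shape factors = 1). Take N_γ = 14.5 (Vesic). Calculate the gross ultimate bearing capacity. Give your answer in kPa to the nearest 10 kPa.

tan27° = 0.5095, so N_q = e^(π×0.5095)·tan²(58.5°) = 4.957 × 2.663 = 13.2.
Effective surcharge at the founding depth q = γ·D_f = 17.5 × 2.6 = 45.5 kPa.
q_ult = q·N_q + 0.5·γ·B·N_γ·s_γ
     = 45.5 × 13.199 + 0.5 × 17.5 × 2.3 × 14.5 × 0.86
     = 600.56 + 250.96 = 851.52 kPa.

q_ult ≈ 850 kPa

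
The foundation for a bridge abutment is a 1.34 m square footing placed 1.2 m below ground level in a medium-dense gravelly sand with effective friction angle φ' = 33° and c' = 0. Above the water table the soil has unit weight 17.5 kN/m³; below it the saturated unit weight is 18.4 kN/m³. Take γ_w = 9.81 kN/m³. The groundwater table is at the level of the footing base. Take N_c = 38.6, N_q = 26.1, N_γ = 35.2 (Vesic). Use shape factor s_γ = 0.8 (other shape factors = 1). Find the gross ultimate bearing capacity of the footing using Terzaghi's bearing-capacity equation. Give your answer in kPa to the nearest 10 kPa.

q_ult ≈ 710 kPa

Overburden at base level: q = 17.5 × 1.2 = 21 kPa.
Below the base the soil is submerged, so the ½γBN_γ term uses γ' = 18.4 − 9.81 = 8.59 kN/m³.
Surcharge term q·N_q = 21 × 26.1 = 548.1 kPa; self-weight term 0.5·γ·B·N_γ·s_γ = 0.5 × 8.59 × 1.34 × 35.2 × 0.8 = 162.07 kPa.
q_ult = 548.1 + 162.07 = 710.17 kPa.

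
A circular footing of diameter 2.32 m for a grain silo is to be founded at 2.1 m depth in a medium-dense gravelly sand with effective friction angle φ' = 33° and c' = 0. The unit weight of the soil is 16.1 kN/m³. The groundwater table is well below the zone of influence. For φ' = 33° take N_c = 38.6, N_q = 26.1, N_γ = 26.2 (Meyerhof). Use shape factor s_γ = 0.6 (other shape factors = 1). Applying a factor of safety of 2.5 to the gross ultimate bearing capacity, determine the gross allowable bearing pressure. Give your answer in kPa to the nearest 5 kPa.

Overburden at base level: q = 16.1 × 2.1 = 33.81 kPa.
Surcharge term q·N_q = 33.81 × 26.1 = 882.44 kPa; self-weight term 0.5·γ·B·N_γ·s_γ = 0.5 × 16.1 × 2.32 × 26.2 × 0.6 = 293.59 kPa.
q_ult = 882.44 + 293.59 = 1176 kPa.
q_all = q_ult / FS = 1176 / 2.5 = 470.41 kPa.

q_all ≈ 470 kPa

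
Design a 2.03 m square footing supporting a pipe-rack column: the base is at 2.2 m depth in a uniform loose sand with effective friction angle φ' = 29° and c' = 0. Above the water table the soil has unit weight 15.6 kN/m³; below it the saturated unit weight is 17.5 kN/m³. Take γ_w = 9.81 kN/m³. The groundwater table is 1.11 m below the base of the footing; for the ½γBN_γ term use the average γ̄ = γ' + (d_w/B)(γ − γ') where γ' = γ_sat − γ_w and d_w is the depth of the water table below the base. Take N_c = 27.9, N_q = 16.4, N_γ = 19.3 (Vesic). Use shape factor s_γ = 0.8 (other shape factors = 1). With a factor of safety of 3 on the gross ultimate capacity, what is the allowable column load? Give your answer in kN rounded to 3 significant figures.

Effective surcharge at the founding depth q = γ·D_f = 15.6 × 2.2 = 34.32 kPa.
With d_w = 1.11 m < B, γ̄ = 7.69 + (1.11/2.03) × (15.6 − 7.69) = 12.015 kN/m³.
q_ult = q·N_q + 0.5·γ·B·N_γ·s_γ
     = 34.32 × 16.4 + 0.5 × 12.015 × 2.03 × 19.3 × 0.8
     = 562.85 + 188.3 = 751.14 kPa.
Gross allowable pressure q_all = 751.14 / 3 = 250.38 kPa.
Footing area = 4.1209 m², so allowable column load = 250.38 × 4.1209 = 1031.8 kN.

P_all ≈ 1030 kN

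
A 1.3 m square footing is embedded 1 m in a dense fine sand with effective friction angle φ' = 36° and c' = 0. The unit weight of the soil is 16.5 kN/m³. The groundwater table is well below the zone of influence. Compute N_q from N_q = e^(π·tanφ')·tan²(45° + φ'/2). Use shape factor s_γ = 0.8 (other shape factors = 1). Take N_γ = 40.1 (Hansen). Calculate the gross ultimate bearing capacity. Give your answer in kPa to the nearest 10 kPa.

tan36° = 0.7265, so N_q = e^(π×0.7265)·tan²(63°) = 9.801 × 3.852 = 37.75.
Effective surcharge at the founding depth q = γ·D_f = 16.5 × 1 = 16.5 kPa.
q_ult = q·N_q + 0.5·γ·B·N_γ·s_γ
     = 16.5 × 37.752 + 0.5 × 16.5 × 1.3 × 40.1 × 0.8
     = 622.92 + 344.06 = 966.97 kPa.

q_ult ≈ 970 kPa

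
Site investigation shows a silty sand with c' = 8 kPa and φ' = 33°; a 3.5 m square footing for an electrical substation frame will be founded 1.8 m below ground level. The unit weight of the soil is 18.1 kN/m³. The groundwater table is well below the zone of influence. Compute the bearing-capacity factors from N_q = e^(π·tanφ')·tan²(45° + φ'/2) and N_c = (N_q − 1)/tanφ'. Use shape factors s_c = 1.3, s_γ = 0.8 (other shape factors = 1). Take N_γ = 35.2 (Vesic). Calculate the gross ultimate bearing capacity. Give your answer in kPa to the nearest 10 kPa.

tan33° = 0.6494, so N_q = e^(π×0.6494)·tan²(61.5°) = 7.692 × 3.392 = 26.09.
N_c = (26.09 − 1)/tan33° = 38.64.
q = γ·D_f = 18.1 × 1.8 = 32.58 kPa.
c·N_c·s_c = 8 × 38.638 × 1.3 = 401.84 kPa
q·N_q = 32.58 × 26.092 = 850.08 kPa
0.5·γ·B·N_γ·s_γ = 0.5 × 18.1 × 3.5 × 35.2 × 0.8 = 891.97 kPa
q_ult = 401.84 + 850.08 + 891.97 = 2143.9 kPa.

q_ult ≈ 2140 kPa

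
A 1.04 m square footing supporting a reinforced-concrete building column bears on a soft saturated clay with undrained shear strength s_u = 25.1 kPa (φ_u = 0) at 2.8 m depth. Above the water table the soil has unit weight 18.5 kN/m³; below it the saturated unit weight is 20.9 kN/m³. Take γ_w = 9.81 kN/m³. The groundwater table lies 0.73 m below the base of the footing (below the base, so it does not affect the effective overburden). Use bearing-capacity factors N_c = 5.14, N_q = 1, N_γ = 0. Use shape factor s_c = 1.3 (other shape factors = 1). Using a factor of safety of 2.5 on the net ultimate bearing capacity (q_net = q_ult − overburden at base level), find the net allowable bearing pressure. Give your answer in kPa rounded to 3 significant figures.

q_all(net) ≈ 67.1 kPa

Overburden at base level: q = 18.5 × 2.8 = 51.8 kPa.
Cohesion term c·N_c·s_c = 25.1 × 5.14 × 1.3 = 167.72 kPa; surcharge term q·N_q = 51.8 × 1 = 51.8 kPa.
q_ult = 167.72 + 51.8 = 219.52 kPa.
q_net = 219.52 − 51.8 = 167.72 kPa.
q_all(net) = 167.72 / 2.5 = 67.087 kPa.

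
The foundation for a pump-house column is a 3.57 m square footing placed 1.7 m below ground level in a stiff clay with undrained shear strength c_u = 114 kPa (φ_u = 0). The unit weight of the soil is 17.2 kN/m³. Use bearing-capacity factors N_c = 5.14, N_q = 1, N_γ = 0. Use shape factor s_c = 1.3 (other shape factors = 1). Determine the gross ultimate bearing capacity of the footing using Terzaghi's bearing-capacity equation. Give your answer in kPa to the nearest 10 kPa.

q = γ·D_f = 17.2 × 1.7 = 29.24 kPa.
c·N_c·s_c = 114 × 5.14 × 1.3 = 761.75 kPa
q·N_q = 29.24 × 1 = 29.24 kPa
q_ult = 761.75 + 29.24 = 790.99 kPa.

q_ult ≈ 790 kPa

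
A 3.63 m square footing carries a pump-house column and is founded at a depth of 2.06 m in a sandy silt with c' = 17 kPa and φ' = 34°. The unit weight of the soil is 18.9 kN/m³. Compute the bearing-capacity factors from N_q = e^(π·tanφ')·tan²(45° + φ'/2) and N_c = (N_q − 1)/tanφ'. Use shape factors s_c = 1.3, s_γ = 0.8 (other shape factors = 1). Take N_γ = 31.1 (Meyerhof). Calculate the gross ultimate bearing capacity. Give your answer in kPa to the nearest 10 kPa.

q_ult ≈ 2930 kPa

tan34° = 0.6745, so N_q = e^(π×0.6745)·tan²(62°) = 8.323 × 3.537 = 29.44.
N_c = (29.44 − 1)/tan34° = 42.16.
q = γ·D_f = 18.9 × 2.06 = 38.934 kPa.
c·N_c·s_c = 17 × 42.164 × 1.3 = 931.82 kPa
q·N_q = 38.934 × 29.44 = 1146.2 kPa
0.5·γ·B·N_γ·s_γ = 0.5 × 18.9 × 3.63 × 31.1 × 0.8 = 853.47 kPa
q_ult = 931.82 + 1146.2 + 853.47 = 2931.5 kPa.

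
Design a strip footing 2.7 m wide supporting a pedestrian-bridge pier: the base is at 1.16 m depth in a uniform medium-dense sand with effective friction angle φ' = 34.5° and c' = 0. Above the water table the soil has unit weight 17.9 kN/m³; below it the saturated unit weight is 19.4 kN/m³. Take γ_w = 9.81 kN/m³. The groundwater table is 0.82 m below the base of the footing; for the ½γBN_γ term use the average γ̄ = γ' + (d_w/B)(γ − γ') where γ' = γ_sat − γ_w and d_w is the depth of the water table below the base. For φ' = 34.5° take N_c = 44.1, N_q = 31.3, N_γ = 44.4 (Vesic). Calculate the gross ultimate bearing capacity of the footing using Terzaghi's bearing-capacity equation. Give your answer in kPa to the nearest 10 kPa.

q = γ·D_f = 17.9 × 1.16 = 20.764 kPa.
γ' = 9.59 kN/m³; averaging over the depth B below the base, γ̄ = γ' + (d_w/B)(γ − γ') = 12.114 kN/m³.
q·N_q = 20.764 × 31.3 = 649.91 kPa
0.5·γ·B·N_γ = 0.5 × 12.114 × 2.7 × 44.4 = 726.1 kPa
q_ult = 649.91 + 726.1 = 1376 kPa.

q_ult ≈ 1380 kPa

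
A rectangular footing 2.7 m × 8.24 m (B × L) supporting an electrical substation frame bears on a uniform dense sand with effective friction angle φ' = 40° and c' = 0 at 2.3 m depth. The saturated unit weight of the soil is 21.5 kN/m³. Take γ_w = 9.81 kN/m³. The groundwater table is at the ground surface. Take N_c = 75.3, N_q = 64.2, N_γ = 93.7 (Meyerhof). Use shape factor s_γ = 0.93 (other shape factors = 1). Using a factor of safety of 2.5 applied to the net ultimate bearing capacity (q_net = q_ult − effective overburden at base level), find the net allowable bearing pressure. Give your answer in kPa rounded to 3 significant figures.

Water table at ground surface, so effective unit weight γ' = 21.5 − 9.81 = 11.69 kN/m³ is used throughout; overburden q = 11.69 × 2.3 = 26.887 kPa; the same γ' applies in the ½γBN_γ term.
Surcharge term q·N_q = 26.887 × 64.2 = 1726.1 kPa; self-weight term 0.5·γ·B·N_γ·s_γ = 0.5 × 11.69 × 2.7 × 93.7 × 0.93 = 1375.2 kPa.
q_ult = 1726.1 + 1375.2 = 3101.4 kPa.
Net ultimate: q_net = 3101.4 − 26.887 = 3074.5 kPa.
q_all(net) = 3074.5 / 2.5 = 1229.8 kPa.

q_all(net) ≈ 1230 kPa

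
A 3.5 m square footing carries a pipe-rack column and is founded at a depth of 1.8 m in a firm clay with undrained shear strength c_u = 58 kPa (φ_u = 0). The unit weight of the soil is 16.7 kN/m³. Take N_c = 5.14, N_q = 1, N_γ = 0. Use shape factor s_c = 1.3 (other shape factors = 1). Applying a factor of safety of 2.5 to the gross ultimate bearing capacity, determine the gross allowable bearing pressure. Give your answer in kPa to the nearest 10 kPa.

q_all ≈ 170 kPa

q = γ·D_f = 16.7 × 1.8 = 30.06 kPa.
c·N_c·s_c = 58 × 5.14 × 1.3 = 387.56 kPa
q·N_q = 30.06 × 1 = 30.06 kPa
q_ult = 387.56 + 30.06 = 417.62 kPa.
q_all = q_ult / FS = 417.62 / 2.5 = 167.05 kPa.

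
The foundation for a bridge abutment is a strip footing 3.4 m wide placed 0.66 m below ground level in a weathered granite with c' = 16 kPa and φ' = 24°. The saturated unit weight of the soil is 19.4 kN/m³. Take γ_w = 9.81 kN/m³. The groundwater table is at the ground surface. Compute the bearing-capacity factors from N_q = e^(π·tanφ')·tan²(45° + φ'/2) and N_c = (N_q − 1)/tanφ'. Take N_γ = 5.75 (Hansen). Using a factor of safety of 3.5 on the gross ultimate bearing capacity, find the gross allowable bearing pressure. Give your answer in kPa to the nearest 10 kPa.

q_all ≈ 130 kPa

N_q = e^(π·tan24°)·tan²(57°) = 9.6; N_c = (N_q − 1)/tanφ' = 19.32.
γ' = 19.4 − 9.81 = 9.59 kN/m³ (submerged throughout). q = 9.59 × 0.66 = 6.3294 kPa; the same γ' applies in the ½γBN_γ term.
c·N_c = 16 × 19.324 = 309.18 kPa
q·N_q = 6.3294 × 9.6034 = 60.784 kPa
0.5·γ·B·N_γ = 0.5 × 9.59 × 3.4 × 5.75 = 93.742 kPa
q_ult = 309.18 + 60.784 + 93.742 = 463.7 kPa.
q_all = 463.7 / 3.5 = 132.49 kPa.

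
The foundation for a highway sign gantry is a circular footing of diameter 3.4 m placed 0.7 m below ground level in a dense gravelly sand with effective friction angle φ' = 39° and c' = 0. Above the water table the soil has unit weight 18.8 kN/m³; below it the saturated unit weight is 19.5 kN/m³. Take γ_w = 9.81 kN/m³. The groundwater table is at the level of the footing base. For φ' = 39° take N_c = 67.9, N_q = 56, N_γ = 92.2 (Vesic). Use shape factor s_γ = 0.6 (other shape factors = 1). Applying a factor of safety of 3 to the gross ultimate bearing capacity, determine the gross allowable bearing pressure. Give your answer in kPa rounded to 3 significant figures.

Overburden at base level: q = 18.8 × 0.7 = 13.16 kPa.
Below the base the soil is submerged, so the ½γBN_γ term uses γ' = 19.5 − 9.81 = 9.69 kN/m³.
Surcharge term q·N_q = 13.16 × 56 = 736.96 kPa; self-weight term 0.5·γ·B·N_γ·s_γ = 0.5 × 9.69 × 3.4 × 92.2 × 0.6 = 911.29 kPa.
q_ult = 736.96 + 911.29 = 1648.2 kPa.
q_all = q_ult / FS = 1648.2 / 3 = 549.42 kPa.

q_all ≈ 549 kPa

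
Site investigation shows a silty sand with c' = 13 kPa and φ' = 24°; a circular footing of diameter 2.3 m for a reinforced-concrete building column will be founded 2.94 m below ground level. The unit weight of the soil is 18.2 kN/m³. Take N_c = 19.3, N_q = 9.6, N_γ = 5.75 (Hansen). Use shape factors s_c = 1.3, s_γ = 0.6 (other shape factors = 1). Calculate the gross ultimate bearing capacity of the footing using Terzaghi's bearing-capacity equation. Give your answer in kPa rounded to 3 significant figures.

q = γ·D_f = 18.2 × 2.94 = 53.508 kPa.
c·N_c·s_c = 13 × 19.3 × 1.3 = 326.17 kPa
q·N_q = 53.508 × 9.6 = 513.68 kPa
0.5·γ·B·N_γ·s_γ = 0.5 × 18.2 × 2.3 × 5.75 × 0.6 = 72.208 kPa
q_ult = 326.17 + 513.68 + 72.208 = 912.06 kPa.

q_ult ≈ 912 kPa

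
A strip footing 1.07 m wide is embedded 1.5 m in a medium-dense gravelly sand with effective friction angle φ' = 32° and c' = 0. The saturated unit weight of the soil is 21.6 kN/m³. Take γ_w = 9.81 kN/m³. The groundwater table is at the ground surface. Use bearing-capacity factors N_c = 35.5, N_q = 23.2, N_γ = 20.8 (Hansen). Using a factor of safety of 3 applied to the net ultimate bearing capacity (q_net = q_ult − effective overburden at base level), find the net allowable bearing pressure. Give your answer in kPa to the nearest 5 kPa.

Water table at ground surface, so effective unit weight γ' = 21.6 − 9.81 = 11.79 kN/m³ is used throughout; overburden q = 11.79 × 1.5 = 17.685 kPa; the same γ' applies in the ½γBN_γ term.
Surcharge term q·N_q = 17.685 × 23.2 = 410.29 kPa; self-weight term 0.5·γ·B·N_γ = 0.5 × 11.79 × 1.07 × 20.8 = 131.2 kPa.
q_ult = 410.29 + 131.2 = 541.49 kPa.
Net ultimate: q_net = 541.49 − 17.685 = 523.81 kPa.
q_all(net) = 523.81 / 3 = 174.6 kPa.

q_all(net) ≈ 175 kPa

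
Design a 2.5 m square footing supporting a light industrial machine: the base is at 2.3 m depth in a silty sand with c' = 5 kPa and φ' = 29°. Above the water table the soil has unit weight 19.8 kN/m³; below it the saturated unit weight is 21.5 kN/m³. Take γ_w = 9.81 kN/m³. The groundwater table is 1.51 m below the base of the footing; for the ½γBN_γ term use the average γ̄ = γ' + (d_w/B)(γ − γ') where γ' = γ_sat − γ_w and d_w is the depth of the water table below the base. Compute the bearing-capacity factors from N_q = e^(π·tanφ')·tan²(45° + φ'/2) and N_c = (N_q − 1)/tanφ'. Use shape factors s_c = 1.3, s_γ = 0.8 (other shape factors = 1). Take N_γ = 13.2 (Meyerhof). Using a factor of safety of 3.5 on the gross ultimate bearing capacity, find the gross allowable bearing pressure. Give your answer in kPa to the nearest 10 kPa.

N_q = e^(π·tan29°)·tan²(59.5°) = 16.44; N_c = (N_q − 1)/tanφ' = 27.86.
Overburden at base level: q = 19.8 × 2.3 = 45.54 kPa.
The water table is 1.51 m below the base (< B = 2.5 m), so the ½γBN_γ term uses γ̄ = γ' + (d_w/B)(γ − γ') = 11.69 + (1.51/2.5)(19.8 − 11.69) = 16.588 kN/m³.
Cohesion term c·N_c·s_c = 5 × 27.86 × 1.3 = 181.09 kPa; surcharge term q·N_q = 45.54 × 16.443 = 748.83 kPa; self-weight term 0.5·γ·B·N_γ·s_γ = 0.5 × 16.588 × 2.5 × 13.2 × 0.8 = 218.97 kPa.
q_ult = 181.09 + 748.83 + 218.97 = 1148.9 kPa.
q_all = 1148.9 / 3.5 = 328.25 kPa.

q_all ≈ 330 kPa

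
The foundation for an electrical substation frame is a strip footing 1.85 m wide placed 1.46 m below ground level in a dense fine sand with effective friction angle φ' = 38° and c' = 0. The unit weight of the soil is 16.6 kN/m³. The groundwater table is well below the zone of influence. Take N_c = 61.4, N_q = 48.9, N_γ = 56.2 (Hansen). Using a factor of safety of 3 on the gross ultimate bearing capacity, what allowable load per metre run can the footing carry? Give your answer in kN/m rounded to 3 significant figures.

≈ 1260 kN/m

Overburden at base level: q = 16.6 × 1.46 = 24.236 kPa.
Surcharge term q·N_q = 24.236 × 48.9 = 1185.1 kPa; self-weight term 0.5·γ·B·N_γ = 0.5 × 16.6 × 1.85 × 56.2 = 862.95 kPa.
q_ult = 1185.1 + 862.95 = 2048.1 kPa.
Gross allowable pressure q_all = 2048.1 / 3 = 682.7 kPa.
Allowable wall load = q_all × B = 682.7 × 1.85 = 1263 kN per metre run.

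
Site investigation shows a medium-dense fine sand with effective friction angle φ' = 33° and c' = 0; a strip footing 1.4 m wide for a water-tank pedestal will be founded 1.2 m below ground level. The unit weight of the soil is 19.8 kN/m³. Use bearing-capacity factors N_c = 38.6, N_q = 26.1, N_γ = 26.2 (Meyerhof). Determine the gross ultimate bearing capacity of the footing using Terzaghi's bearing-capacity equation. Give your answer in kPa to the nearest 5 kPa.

q_ult ≈ 985 kPa

q = γ·D_f = 19.8 × 1.2 = 23.76 kPa.
q·N_q = 23.76 × 26.1 = 620.14 kPa
0.5·γ·B·N_γ = 0.5 × 19.8 × 1.4 × 26.2 = 363.13 kPa
q_ult = 620.14 + 363.13 = 983.27 kPa.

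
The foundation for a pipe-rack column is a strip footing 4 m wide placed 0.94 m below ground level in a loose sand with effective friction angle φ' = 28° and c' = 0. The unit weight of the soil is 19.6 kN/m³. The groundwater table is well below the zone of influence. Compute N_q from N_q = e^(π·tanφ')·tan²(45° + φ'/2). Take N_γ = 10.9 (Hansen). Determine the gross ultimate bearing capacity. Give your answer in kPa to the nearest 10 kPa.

q_ult ≈ 700 kPa

tan28° = 0.5317, so N_q = e^(π×0.5317)·tan²(59°) = 5.314 × 2.77 = 14.72.
Effective surcharge at the founding depth q = γ·D_f = 19.6 × 0.94 = 18.424 kPa.
q_ult = q·N_q + 0.5·γ·B·N_γ
     = 18.424 × 14.72 + 0.5 × 19.6 × 4 × 10.9
     = 271.2 + 427.28 = 698.48 kPa.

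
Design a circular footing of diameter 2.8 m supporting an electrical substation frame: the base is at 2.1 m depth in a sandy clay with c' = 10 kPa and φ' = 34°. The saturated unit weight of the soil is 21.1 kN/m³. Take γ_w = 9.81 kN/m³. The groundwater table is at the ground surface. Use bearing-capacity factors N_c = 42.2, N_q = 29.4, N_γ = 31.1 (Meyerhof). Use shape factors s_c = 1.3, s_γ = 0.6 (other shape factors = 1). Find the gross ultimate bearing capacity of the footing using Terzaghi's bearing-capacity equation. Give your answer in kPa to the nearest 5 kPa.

q_ult ≈ 1540 kPa

γ' = 21.1 − 9.81 = 11.29 kN/m³ (submerged throughout). q = 11.29 × 2.1 = 23.709 kPa; the same γ' applies in the ½γBN_γ term.
c·N_c·s_c = 10 × 42.2 × 1.3 = 548.6 kPa
q·N_q = 23.709 × 29.4 = 697.04 kPa
0.5·γ·B·N_γ·s_γ = 0.5 × 11.29 × 2.8 × 31.1 × 0.6 = 294.94 kPa
q_ult = 548.6 + 697.04 + 294.94 = 1540.6 kPa.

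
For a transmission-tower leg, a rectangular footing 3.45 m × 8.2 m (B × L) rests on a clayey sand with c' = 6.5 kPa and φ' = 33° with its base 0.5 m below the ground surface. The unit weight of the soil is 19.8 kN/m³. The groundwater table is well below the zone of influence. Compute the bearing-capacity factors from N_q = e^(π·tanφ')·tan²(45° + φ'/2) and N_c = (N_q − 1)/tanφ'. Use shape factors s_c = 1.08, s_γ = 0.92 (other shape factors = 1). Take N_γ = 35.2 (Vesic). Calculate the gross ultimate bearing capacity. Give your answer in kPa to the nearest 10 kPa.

tan33° = 0.6494, so N_q = e^(π×0.6494)·tan²(61.5°) = 7.692 × 3.392 = 26.09.
N_c = (26.09 − 1)/tan33° = 38.64.
q = γ·D_f = 19.8 × 0.5 = 9.9 kPa.
c·N_c·s_c = 6.5 × 38.638 × 1.08 = 271.24 kPa
q·N_q = 9.9 × 26.092 = 258.31 kPa
0.5·γ·B·N_γ·s_γ = 0.5 × 19.8 × 3.45 × 35.2 × 0.92 = 1106.1 kPa
q_ult = 271.24 + 258.31 + 1106.1 = 1635.6 kPa.

q_ult ≈ 1640 kPa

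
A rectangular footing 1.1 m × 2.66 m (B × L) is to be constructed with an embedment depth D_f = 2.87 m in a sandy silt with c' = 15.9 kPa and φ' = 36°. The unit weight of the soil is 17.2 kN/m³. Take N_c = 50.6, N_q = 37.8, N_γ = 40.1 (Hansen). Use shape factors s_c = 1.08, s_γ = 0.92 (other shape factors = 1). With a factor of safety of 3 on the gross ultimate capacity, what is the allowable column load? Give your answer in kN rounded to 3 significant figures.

Effective surcharge at the founding depth q = γ·D_f = 17.2 × 2.87 = 49.364 kPa.
q_ult = c·N_c·s_c + q·N_q + 0.5·γ·B·N_γ·s_γ
     = 15.9 × 50.6 × 1.08 + 49.364 × 37.8 + 0.5 × 17.2 × 1.1 × 40.1 × 0.92
     = 868.9 + 1866 + 349 = 3083.9 kPa.
Gross allowable pressure q_all = 3083.9 / 3 = 1028 kPa.
Footing area = 2.926 m², so allowable column load = 1028 × 2.926 = 3007.8 kN.

P_all ≈ 3010 kN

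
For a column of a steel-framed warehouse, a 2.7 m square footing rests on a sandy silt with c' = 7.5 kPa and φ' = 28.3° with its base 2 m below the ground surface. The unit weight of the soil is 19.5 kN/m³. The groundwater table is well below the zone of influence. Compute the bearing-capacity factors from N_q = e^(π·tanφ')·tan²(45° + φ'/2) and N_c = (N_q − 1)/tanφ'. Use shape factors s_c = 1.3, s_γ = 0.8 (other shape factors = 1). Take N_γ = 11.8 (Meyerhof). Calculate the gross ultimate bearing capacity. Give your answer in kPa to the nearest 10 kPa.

q_ult ≈ 1100 kPa

tan28.3° = 0.5384, so N_q = e^(π×0.5384)·tan²(59.15°) = 5.428 × 2.803 = 15.21.
N_c = (15.21 − 1)/tan28.3° = 26.4.
Overburden at base level: q = 19.5 × 2 = 39 kPa.
Cohesion term c·N_c·s_c = 7.5 × 26.399 × 1.3 = 257.39 kPa; surcharge term q·N_q = 39 × 15.214 = 593.36 kPa; self-weight term 0.5·γ·B·N_γ·s_γ = 0.5 × 19.5 × 2.7 × 11.8 × 0.8 = 248.51 kPa.
q_ult = 257.39 + 593.36 + 248.51 = 1099.3 kPa.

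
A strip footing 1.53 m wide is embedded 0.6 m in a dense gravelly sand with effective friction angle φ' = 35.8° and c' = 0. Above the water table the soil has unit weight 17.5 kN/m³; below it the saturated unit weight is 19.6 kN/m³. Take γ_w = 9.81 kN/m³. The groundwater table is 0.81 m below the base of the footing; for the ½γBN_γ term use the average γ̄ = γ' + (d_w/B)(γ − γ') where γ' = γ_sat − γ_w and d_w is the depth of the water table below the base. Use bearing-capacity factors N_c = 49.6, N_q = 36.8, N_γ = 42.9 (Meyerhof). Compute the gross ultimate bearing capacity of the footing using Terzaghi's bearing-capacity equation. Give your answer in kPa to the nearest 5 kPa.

Overburden at base level: q = 17.5 × 0.6 = 10.5 kPa.
The water table is 0.81 m below the base (< B = 1.53 m), so the ½γBN_γ term uses γ̄ = γ' + (d_w/B)(γ − γ') = 9.79 + (0.81/1.53)(17.5 − 9.79) = 13.872 kN/m³.
Surcharge term q·N_q = 10.5 × 36.8 = 386.4 kPa; self-weight term 0.5·γ·B·N_γ = 0.5 × 13.872 × 1.53 × 42.9 = 455.25 kPa.
q_ult = 386.4 + 455.25 = 841.65 kPa.

q_ult ≈ 840 kPa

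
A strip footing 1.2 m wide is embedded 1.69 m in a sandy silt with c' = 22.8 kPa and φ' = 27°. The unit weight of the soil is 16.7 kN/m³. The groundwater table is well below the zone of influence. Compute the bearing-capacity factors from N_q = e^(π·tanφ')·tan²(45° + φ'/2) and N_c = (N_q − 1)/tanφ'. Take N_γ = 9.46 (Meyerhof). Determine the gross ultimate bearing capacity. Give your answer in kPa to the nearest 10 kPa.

q_ult ≈ 1010 kPa

tan27° = 0.5095, so N_q = e^(π×0.5095)·tan²(58.5°) = 4.957 × 2.663 = 13.2.
N_c = (13.2 − 1)/tan27° = 23.94.
Effective surcharge at the founding depth q = γ·D_f = 16.7 × 1.69 = 28.223 kPa.
q_ult = c·N_c + q·N_q + 0.5·γ·B·N_γ
     = 22.8 × 23.942 + 28.223 × 13.199 + 0.5 × 16.7 × 1.2 × 9.46
     = 545.88 + 372.52 + 94.789 = 1013.2 kPa.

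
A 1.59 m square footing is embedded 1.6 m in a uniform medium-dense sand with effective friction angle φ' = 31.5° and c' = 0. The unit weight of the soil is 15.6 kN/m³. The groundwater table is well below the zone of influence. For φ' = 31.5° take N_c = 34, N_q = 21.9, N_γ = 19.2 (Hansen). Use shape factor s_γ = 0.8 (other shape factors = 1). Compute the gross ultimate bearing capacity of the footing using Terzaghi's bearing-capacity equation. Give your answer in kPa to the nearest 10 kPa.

q = γ·D_f = 15.6 × 1.6 = 24.96 kPa.
q·N_q = 24.96 × 21.9 = 546.62 kPa
0.5·γ·B·N_γ·s_γ = 0.5 × 15.6 × 1.59 × 19.2 × 0.8 = 190.49 kPa
q_ult = 546.62 + 190.49 = 737.12 kPa.

q_ult ≈ 740 kPa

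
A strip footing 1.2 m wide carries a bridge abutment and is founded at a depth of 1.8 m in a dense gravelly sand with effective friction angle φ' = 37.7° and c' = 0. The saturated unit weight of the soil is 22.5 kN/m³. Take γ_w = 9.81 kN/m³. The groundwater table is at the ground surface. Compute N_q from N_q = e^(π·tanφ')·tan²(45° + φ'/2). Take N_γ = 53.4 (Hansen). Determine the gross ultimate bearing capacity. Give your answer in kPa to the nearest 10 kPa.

tan37.7° = 0.7729, so N_q = e^(π×0.7729)·tan²(63.85°) = 11.337 × 4.148 = 47.03.
γ' = 22.5 − 9.81 = 12.69 kN/m³ (submerged throughout). q = 12.69 × 1.8 = 22.842 kPa; the same γ' applies in the ½γBN_γ term.
q·N_q = 22.842 × 47.031 = 1074.3 kPa
0.5·γ·B·N_γ = 0.5 × 12.69 × 1.2 × 53.4 = 406.59 kPa
q_ult = 1074.3 + 406.59 = 1480.9 kPa.

q_ult ≈ 1480 kPa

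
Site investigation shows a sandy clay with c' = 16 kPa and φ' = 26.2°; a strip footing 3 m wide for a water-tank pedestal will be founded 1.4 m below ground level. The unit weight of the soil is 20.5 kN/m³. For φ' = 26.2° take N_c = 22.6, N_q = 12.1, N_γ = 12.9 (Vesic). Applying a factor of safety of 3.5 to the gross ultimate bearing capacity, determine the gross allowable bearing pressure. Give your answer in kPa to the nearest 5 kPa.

Overburden at base level: q = 20.5 × 1.4 = 28.7 kPa.
Cohesion term c·N_c = 16 × 22.6 = 361.6 kPa; surcharge term q·N_q = 28.7 × 12.1 = 347.27 kPa; self-weight term 0.5·γ·B·N_γ = 0.5 × 20.5 × 3 × 12.9 = 396.68 kPa.
q_ult = 361.6 + 347.27 + 396.68 = 1105.5 kPa.
q_all = q_ult / FS = 1105.5 / 3.5 = 315.87 kPa.

q_all ≈ 315 kPa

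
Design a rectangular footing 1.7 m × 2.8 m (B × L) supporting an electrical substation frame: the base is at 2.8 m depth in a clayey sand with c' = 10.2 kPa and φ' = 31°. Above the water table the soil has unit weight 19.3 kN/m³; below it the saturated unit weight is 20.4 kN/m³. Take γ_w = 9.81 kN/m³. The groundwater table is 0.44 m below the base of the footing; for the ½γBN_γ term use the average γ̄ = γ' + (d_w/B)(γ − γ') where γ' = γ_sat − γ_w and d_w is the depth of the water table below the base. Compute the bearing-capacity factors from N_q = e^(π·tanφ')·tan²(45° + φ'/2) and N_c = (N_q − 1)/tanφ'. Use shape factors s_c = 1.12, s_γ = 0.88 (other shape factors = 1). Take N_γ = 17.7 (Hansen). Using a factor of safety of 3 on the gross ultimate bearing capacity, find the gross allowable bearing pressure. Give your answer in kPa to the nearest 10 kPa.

q_all ≈ 550 kPa

N_q = e^(π·tan31°)·tan²(60.5°) = 20.63; N_c = (N_q − 1)/tanφ' = 32.67.
Overburden at base level: q = 19.3 × 2.8 = 54.04 kPa.
The water table is 0.44 m below the base (< B = 1.7 m), so the ½γBN_γ term uses γ̄ = γ' + (d_w/B)(γ − γ') = 10.59 + (0.44/1.7)(19.3 − 10.59) = 12.844 kN/m³.
Cohesion term c·N_c·s_c = 10.2 × 32.671 × 1.12 = 373.23 kPa; surcharge term q·N_q = 54.04 × 20.631 = 1114.9 kPa; self-weight term 0.5·γ·B·N_γ·s_γ = 0.5 × 12.844 × 1.7 × 17.7 × 0.88 = 170.05 kPa.
q_ult = 373.23 + 1114.9 + 170.05 = 1658.2 kPa.
q_all = 1658.2 / 3 = 552.73 kPa.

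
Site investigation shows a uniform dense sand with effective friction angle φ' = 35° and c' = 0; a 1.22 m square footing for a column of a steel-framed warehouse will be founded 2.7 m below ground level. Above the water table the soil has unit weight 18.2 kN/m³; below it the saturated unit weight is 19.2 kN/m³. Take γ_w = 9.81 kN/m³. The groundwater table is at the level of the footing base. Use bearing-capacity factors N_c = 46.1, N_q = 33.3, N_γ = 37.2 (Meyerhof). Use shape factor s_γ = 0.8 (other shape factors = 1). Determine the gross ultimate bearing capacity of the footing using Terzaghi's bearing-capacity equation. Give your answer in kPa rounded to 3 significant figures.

Effective surcharge at the founding depth q = γ·D_f = 18.2 × 2.7 = 49.14 kPa.
The water table coincides with the base, so in the self-weight term γ → γ' = 9.39 kN/m³.
q_ult = q·N_q + 0.5·γ·B·N_γ·s_γ
     = 49.14 × 33.3 + 0.5 × 9.39 × 1.22 × 37.2 × 0.8
     = 1636.4 + 170.46 = 1806.8 kPa.

q_ult ≈ 1810 kPa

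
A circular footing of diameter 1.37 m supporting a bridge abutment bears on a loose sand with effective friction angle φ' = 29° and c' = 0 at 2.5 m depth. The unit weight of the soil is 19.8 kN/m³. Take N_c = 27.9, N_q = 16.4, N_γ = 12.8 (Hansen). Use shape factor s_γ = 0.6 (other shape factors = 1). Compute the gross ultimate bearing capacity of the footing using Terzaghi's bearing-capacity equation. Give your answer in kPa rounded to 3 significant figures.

Overburden at base level: q = 19.8 × 2.5 = 49.5 kPa.
Surcharge term q·N_q = 49.5 × 16.4 = 811.8 kPa; self-weight term 0.5·γ·B·N_γ·s_γ = 0.5 × 19.8 × 1.37 × 12.8 × 0.6 = 104.16 kPa.
q_ult = 811.8 + 104.16 = 915.96 kPa.

q_ult ≈ 916 kPa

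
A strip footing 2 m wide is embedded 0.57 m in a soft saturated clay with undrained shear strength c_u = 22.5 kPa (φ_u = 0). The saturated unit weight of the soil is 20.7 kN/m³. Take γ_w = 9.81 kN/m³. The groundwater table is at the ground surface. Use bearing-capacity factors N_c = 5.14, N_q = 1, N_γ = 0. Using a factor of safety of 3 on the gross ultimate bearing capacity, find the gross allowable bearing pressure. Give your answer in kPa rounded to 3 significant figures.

q_all ≈ 40.6 kPa

Water table at ground surface, so effective unit weight γ' = 20.7 − 9.81 = 10.89 kN/m³ is used throughout; overburden q = 10.89 × 0.57 = 6.2073 kPa.
Cohesion term c·N_c = 22.5 × 5.14 = 115.65 kPa; surcharge term q·N_q = 6.2073 × 1 = 6.2073 kPa.
q_ult = 115.65 + 6.2073 = 121.86 kPa.
q_all = 121.86 / 3 = 40.619 kPa.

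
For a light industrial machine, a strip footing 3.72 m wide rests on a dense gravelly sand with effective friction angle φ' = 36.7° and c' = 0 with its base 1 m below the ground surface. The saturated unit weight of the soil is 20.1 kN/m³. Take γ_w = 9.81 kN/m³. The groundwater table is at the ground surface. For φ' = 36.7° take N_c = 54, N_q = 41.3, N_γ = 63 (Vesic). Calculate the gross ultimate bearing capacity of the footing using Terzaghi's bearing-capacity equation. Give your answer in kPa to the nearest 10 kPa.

q_ult ≈ 1630 kPa

γ' = 20.1 − 9.81 = 10.29 kN/m³ (submerged throughout). q = 10.29 × 1 = 10.29 kPa; the same γ' applies in the ½γBN_γ term.
q·N_q = 10.29 × 41.3 = 424.98 kPa
0.5·γ·B·N_γ = 0.5 × 10.29 × 3.72 × 63 = 1205.8 kPa
q_ult = 424.98 + 1205.8 = 1630.8 kPa.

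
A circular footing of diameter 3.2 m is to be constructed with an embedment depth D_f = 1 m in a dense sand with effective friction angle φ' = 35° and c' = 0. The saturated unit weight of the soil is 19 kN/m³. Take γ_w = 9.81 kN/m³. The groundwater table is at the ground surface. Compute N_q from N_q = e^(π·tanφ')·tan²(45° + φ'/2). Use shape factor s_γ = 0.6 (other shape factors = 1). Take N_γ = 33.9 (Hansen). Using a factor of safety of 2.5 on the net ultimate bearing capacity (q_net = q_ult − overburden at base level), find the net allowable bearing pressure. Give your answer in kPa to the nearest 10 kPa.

q_all(net) ≈ 240 kPa

N_q = e^(π·tan35°)·tan²(62.5°) = 33.3.
With the water table at the surface the whole profile is submerged: γ' = 19 − 9.81 = 9.19 kN/m³, so q = γ'·D_f = 9.19 kPa; the same γ' applies in the ½γBN_γ term.
q_ult = q·N_q + 0.5·γ·B·N_γ·s_γ
     = 9.19 × 33.296 + 0.5 × 9.19 × 3.2 × 33.9 × 0.6
     = 305.99 + 299.08 = 605.07 kPa.
q_net = 605.07 − 9.19 = 595.88 kPa.
q_all(net) = 595.88 / 2.5 = 238.35 kPa.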